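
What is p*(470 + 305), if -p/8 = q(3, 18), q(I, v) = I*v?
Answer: -334800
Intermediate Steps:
p = -432 (p = -24*18 = -8*54 = -432)
p*(470 + 305) = -432*(470 + 305) = -432*775 = -334800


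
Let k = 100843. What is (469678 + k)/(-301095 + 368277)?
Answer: 570521/67182 ≈ 8.4922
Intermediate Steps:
(469678 + k)/(-301095 + 368277) = (469678 + 100843)/(-301095 + 368277) = 570521/67182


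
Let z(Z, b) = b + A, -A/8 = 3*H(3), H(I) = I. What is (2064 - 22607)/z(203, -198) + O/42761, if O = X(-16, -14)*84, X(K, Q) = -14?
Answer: 878121703/11545470 ≈ 76.058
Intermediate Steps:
A = -72 (A = -24*3 = -8*9 = -72)
O = -1176 (O = -14*84 = -1176)
z(Z, b) = -72 + b (z(Z, b) = b - 72 = -72 + b)
(2064 - 22607)/z(203, -198) + O/42761 = (2064 - 22607)/(-72 - 198) - 1176/42761 = -20543/(-270) - 1176*1/42761 = -20543*(-1/270) - 1176/42761 = 20543/270 - 1176/42761 = 878121703/11545470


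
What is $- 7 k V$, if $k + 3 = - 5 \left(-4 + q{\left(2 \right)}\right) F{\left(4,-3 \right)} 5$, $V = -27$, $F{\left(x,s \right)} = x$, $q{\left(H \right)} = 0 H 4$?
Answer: $75033$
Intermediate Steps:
$q{\left(H \right)} = 0$ ($q{\left(H \right)} = 0 \cdot 4 = 0$)
$k = 397$ ($k = -3 + - 5 \left(-4 + 0\right) 4 \cdot 5 = -3 + - 5 \left(\left(-4\right) 4\right) 5 = -3 + \left(-5\right) \left(-16\right) 5 = -3 + 80 \cdot 5 = -3 + 400 = 397$)
$- 7 k V = \left(-7\right) 397 \left(-27\right) = \left(-2779\right) \left(-27\right) = 75033$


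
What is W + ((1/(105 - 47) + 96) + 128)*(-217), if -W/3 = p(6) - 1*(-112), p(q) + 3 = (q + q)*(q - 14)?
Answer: -2821743/58 ≈ -48651.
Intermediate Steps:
p(q) = -3 + 2*q*(-14 + q) (p(q) = -3 + (q + q)*(q - 14) = -3 + (2*q)*(-14 + q) = -3 + 2*q*(-14 + q))
W = -39 (W = -3*((-3 - 28*6 + 2*6²) - 1*(-112)) = -3*((-3 - 168 + 2*36) + 112) = -3*((-3 - 168 + 72) + 112) = -3*(-99 + 112) = -3*13 = -39)
W + ((1/(105 - 47) + 96) + 128)*(-217) = -39 + ((1/(105 - 47) + 96) + 128)*(-217) = -39 + ((1/58 + 96) + 128)*(-217) = -39 + (5569/58 + 128)*(-217) = -39 + (12993/58)*(-217) = -39 - 2819481/58 = -2821743/58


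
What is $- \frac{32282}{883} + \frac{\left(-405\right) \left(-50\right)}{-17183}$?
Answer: $- \frac{572582356}{15172589} \approx -37.738$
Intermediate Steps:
$- \frac{32282}{883} + \frac{\left(-405\right) \left(-50\right)}{-17183} = \left(-32282\right) \frac{1}{883} + 20250 \left(- \frac{1}{17183}\right) = - \frac{32282}{883} - \frac{20250}{17183} = - \frac{572582356}{15172589}$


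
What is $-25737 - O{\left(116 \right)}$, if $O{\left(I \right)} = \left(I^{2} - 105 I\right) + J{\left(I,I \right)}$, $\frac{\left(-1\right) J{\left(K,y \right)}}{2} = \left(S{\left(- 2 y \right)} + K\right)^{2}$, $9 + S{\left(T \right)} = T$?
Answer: $4237$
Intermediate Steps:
$S{\left(T \right)} = -9 + T$
$J{\left(K,y \right)} = - 2 \left(-9 + K - 2 y\right)^{2}$ ($J{\left(K,y \right)} = - 2 \left(\left(-9 - 2 y\right) + K\right)^{2} = - 2 \left(-9 + K - 2 y\right)^{2}$)
$O{\left(I \right)} = I^{2} - 105 I - 2 \left(9 + I\right)^{2}$ ($O{\left(I \right)} = \left(I^{2} - 105 I\right) - 2 \left(9 - I + 2 I\right)^{2} = \left(I^{2} - 105 I\right) - 2 \left(9 + I\right)^{2} = I^{2} - 105 I - 2 \left(9 + I\right)^{2}$)
$-25737 - O{\left(116 \right)} = -25737 - \left(-162 - 116^{2} - 16356\right) = -25737 - \left(-162 - 13456 - 16356\right) = -25737 - -29974 = -25737 + 29974 = 4237$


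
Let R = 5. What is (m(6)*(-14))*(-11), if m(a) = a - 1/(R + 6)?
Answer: 910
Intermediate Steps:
m(a) = -1/11 + a (m(a) = a - 1/(5 + 6) = a - 1/11 = -1/11 + a)
(m(6)*(-14))*(-11) = ((-1/11 + 6)*(-14))*(-11) = ((65/11)*(-14))*(-11) = -910/11*(-11) = 910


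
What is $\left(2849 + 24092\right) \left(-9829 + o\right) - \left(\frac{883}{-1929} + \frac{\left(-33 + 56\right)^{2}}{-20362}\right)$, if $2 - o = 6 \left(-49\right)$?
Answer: $- \frac{10087788420642707}{39278298} \approx -2.5683 \cdot 10^{8}$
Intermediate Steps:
$o = 296$ ($o = 2 - 6 \left(-49\right) = 2 - -294 = 2 + 294 = 296$)
$\left(2849 + 24092\right) \left(-9829 + o\right) - \left(\frac{883}{-1929} + \frac{\left(-33 + 56\right)^{2}}{-20362}\right) = \left(2849 + 24092\right) \left(-9829 + 296\right) - \left(\frac{883}{-1929} + \frac{\left(-33 + 56\right)^{2}}{-20362}\right) = 26941 \left(-9533\right) - \left(883 \left(- \frac{1}{1929}\right) + 23^{2} \left(- \frac{1}{20362}\right)\right) = -256828553 - \left(- \frac{883}{1929} + 529 \left(- \frac{1}{20362}\right)\right) = -256828553 - \left(- \frac{883}{1929} - \frac{529}{20362}\right) = -256828553 - - \frac{19000087}{39278298} = -256828553 + \frac{19000087}{39278298} = - \frac{10087788420642707}{39278298}$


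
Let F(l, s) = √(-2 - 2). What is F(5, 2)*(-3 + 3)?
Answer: 0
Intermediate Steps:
F(l, s) = 2*I (F(l, s) = √(-4) = 2*I)
F(5, 2)*(-3 + 3) = (2*I)*(-3 + 3) = (2*I)*0 = 0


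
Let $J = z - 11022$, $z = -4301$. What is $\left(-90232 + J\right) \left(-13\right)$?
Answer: $1372215$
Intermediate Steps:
$J = -15323$ ($J = -4301 - 11022 = -15323$)
$\left(-90232 + J\right) \left(-13\right) = \left(-90232 - 15323\right) \left(-13\right) = \left(-105555\right) \left(-13\right) = 1372215$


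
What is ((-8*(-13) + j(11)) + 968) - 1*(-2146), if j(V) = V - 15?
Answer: 3214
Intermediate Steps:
j(V) = -15 + V
((-8*(-13) + j(11)) + 968) - 1*(-2146) = ((-8*(-13) + (-15 + 11)) + 968) - 1*(-2146) = ((104 - 4) + 968) + 2146 = (100 + 968) + 2146 = 1068 + 2146 = 3214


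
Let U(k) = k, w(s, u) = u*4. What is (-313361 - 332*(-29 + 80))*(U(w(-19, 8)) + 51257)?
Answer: -16940397677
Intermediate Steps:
w(s, u) = 4*u
(-313361 - 332*(-29 + 80))*(U(w(-19, 8)) + 51257) = (-313361 - 332*(-29 + 80))*(4*8 + 51257) = (-313361 - 332*51)*(32 + 51257) = (-313361 - 16932)*51289 = -330293*51289 = -16940397677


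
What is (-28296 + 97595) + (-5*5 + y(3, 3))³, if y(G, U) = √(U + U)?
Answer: 53224 + 1881*√6 ≈ 57832.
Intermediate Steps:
y(G, U) = √2*√U (y(G, U) = √(2*U) = √2*√U)
(-28296 + 97595) + (-5*5 + y(3, 3))³ = (-28296 + 97595) + (-5*5 + √2*√3)³ = 69299 + (-25 + √6)³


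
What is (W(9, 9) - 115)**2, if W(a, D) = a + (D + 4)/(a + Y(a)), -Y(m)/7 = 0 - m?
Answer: 58049161/5184 ≈ 11198.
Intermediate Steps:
Y(m) = 7*m (Y(m) = -7*(0 - m) = -(-7)*m = 7*m)
W(a, D) = a + (4 + D)/(8*a) (W(a, D) = a + (D + 4)/(a + 7*a) = a + (4 + D)/((8*a)) = a + (4 + D)*(1/(8*a)) = a + (4 + D)/(8*a))
(W(9, 9) - 115)**2 = ((1/8)*(4 + 9 + 8*9**2)/9 - 115)**2 = ((1/8)*(1/9)*(4 + 9 + 8*81) - 115)**2 = ((1/8)*(1/9)*(4 + 9 + 648) - 115)**2 = ((1/8)*(1/9)*661 - 115)**2 = (661/72 - 115)**2 = (-7619/72)**2 = 58049161/5184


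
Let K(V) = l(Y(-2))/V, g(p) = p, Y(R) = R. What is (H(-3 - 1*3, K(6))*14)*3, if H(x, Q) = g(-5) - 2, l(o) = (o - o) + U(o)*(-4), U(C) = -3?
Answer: -294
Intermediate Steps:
l(o) = 12 (l(o) = (o - o) - 3*(-4) = 0 + 12 = 12)
K(V) = 12/V
H(x, Q) = -7 (H(x, Q) = -5 - 2 = -7)
(H(-3 - 1*3, K(6))*14)*3 = -7*14*3 = -98*3 = -294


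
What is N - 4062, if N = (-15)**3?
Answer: -7437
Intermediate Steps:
N = -3375
N - 4062 = -3375 - 4062 = -7437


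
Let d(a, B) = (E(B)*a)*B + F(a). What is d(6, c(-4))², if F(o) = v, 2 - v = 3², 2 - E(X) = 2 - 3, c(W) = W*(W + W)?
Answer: 323761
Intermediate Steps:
c(W) = 2*W² (c(W) = W*(2*W) = 2*W²)
E(X) = 3 (E(X) = 2 - (2 - 3) = 2 - 1*(-1) = 2 + 1 = 3)
v = -7 (v = 2 - 1*3² = 2 - 1*9 = 2 - 9 = -7)
F(o) = -7
d(a, B) = -7 + 3*B*a (d(a, B) = (3*a)*B - 7 = 3*B*a - 7 = -7 + 3*B*a)
d(6, c(-4))² = (-7 + 3*(2*(-4)²)*6)² = (-7 + 3*(2*16)*6)² = (-7 + 3*32*6)² = (-7 + 576)² = 569² = 323761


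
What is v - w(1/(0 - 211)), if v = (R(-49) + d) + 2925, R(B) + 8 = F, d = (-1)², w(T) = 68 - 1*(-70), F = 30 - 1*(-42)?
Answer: 2852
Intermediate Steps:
F = 72 (F = 30 + 42 = 72)
w(T) = 138 (w(T) = 68 + 70 = 138)
d = 1
R(B) = 64 (R(B) = -8 + 72 = 64)
v = 2990 (v = (64 + 1) + 2925 = 65 + 2925 = 2990)
v - w(1/(0 - 211)) = 2990 - 1*138 = 2990 - 138 = 2852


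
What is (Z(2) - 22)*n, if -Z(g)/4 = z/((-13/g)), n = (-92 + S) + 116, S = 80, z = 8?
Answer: -1776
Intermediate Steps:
n = 104 (n = (-92 + 80) + 116 = -12 + 116 = 104)
Z(g) = 32*g/13 (Z(g) = -32/((-13/g)) = -32*(-g/13) = -(-32)*g/13 = 32*g/13)
(Z(2) - 22)*n = ((32/13)*2 - 22)*104 = (64/13 - 22)*104 = -222/13*104 = -1776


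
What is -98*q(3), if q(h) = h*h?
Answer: -882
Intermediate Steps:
q(h) = h**2
-98*q(3) = -98*3**2 = -98*9 = -882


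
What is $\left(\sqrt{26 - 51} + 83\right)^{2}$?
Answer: $6864 + 830 i \approx 6864.0 + 830.0 i$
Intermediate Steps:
$\left(\sqrt{26 - 51} + 83\right)^{2} = \left(\sqrt{-25} + 83\right)^{2} = \left(5 i + 83\right)^{2} = \left(83 + 5 i\right)^{2}$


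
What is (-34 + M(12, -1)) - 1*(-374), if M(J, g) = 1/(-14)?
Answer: 4759/14 ≈ 339.93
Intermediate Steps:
M(J, g) = -1/14
(-34 + M(12, -1)) - 1*(-374) = (-34 - 1/14) - 1*(-374) = -477/14 + 374 = 4759/14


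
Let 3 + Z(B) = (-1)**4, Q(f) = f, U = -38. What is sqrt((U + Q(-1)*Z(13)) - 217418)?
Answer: I*sqrt(217454) ≈ 466.32*I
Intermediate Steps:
Z(B) = -2 (Z(B) = -3 + (-1)**4 = -3 + 1 = -2)
sqrt((U + Q(-1)*Z(13)) - 217418) = sqrt((-38 - 1*(-2)) - 217418) = sqrt((-38 + 2) - 217418) = sqrt(-36 - 217418) = sqrt(-217454) = I*sqrt(217454)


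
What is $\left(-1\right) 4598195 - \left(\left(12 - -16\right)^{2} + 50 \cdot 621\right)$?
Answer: $-4630029$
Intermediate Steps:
$\left(-1\right) 4598195 - \left(\left(12 - -16\right)^{2} + 50 \cdot 621\right) = -4598195 - \left(\left(12 + 16\right)^{2} + 31050\right) = -4598195 - \left(28^{2} + 31050\right) = -4598195 - \left(784 + 31050\right) = -4598195 - 31834 = -4630029$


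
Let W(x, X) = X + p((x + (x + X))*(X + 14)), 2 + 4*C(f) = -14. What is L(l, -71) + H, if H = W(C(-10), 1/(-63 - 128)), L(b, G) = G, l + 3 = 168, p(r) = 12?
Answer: -11270/191 ≈ -59.005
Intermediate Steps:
C(f) = -4 (C(f) = -1/2 + (1/4)*(-14) = -1/2 - 7/2 = -4)
l = 165 (l = -3 + 168 = 165)
W(x, X) = 12 + X (W(x, X) = X + 12 = 12 + X)
H = 2291/191 (H = 12 + 1/(-63 - 128) = 12 + 1/(-191) = 12 - 1/191 = 2291/191 ≈ 11.995)
L(l, -71) + H = -71 + 2291/191 = -11270/191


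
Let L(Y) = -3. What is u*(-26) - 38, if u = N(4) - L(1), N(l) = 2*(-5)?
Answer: 144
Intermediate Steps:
N(l) = -10
u = -7 (u = -10 - 1*(-3) = -10 + 3 = -7)
u*(-26) - 38 = -7*(-26) - 38 = 182 - 38 = 144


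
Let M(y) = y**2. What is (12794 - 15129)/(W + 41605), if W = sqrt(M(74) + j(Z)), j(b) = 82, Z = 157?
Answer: -97147675/1730970467 + 2335*sqrt(5558)/1730970467 ≈ -0.056023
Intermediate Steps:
W = sqrt(5558) (W = sqrt(74**2 + 82) = sqrt(5476 + 82) = sqrt(5558) ≈ 74.552)
(12794 - 15129)/(W + 41605) = (12794 - 15129)/(sqrt(5558) + 41605) = -2335/(41605 + sqrt(5558))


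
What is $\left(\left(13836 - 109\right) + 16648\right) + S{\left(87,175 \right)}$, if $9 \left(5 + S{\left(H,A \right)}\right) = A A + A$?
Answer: $\frac{304130}{9} \approx 33792.0$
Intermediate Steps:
$S{\left(H,A \right)} = -5 + \frac{A}{9} + \frac{A^{2}}{9}$ ($S{\left(H,A \right)} = -5 + \frac{A A + A}{9} = -5 + \frac{A^{2} + A}{9} = -5 + \frac{A + A^{2}}{9} = -5 + \left(\frac{A}{9} + \frac{A^{2}}{9}\right) = -5 + \frac{A}{9} + \frac{A^{2}}{9}$)
$\left(\left(13836 - 109\right) + 16648\right) + S{\left(87,175 \right)} = \left(\left(13836 - 109\right) + 16648\right) + \left(-5 + \frac{1}{9} \cdot 175 + \frac{175^{2}}{9}\right) = \left(\left(13836 - 109\right) + 16648\right) + \left(-5 + \frac{175}{9} + \frac{1}{9} \cdot 30625\right) = \left(13727 + 16648\right) + \left(-5 + \frac{175}{9} + \frac{30625}{9}\right) = 30375 + \frac{30755}{9} = \frac{304130}{9}$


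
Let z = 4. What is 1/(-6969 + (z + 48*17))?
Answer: -1/6149 ≈ -0.00016263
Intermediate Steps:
1/(-6969 + (z + 48*17)) = 1/(-6969 + (4 + 48*17)) = 1/(-6969 + (4 + 816)) = 1/(-6969 + 820) = 1/(-6149) = -1/6149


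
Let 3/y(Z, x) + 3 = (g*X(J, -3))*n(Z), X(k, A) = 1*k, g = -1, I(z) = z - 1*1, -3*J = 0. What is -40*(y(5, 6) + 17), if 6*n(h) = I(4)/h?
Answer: -640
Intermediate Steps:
J = 0 (J = -⅓*0 = 0)
I(z) = -1 + z (I(z) = z - 1 = -1 + z)
X(k, A) = k
n(h) = 1/(2*h) (n(h) = ((-1 + 4)/h)/6 = (3/h)/6 = 1/(2*h))
y(Z, x) = -1 (y(Z, x) = 3/(-3 + (-1*0)*(1/(2*Z))) = 3/(-3 + 0*(1/(2*Z))) = 3/(-3 + 0) = 3/(-3) = 3*(-⅓) = -1)
-40*(y(5, 6) + 17) = -40*(-1 + 17) = -40*16 = -640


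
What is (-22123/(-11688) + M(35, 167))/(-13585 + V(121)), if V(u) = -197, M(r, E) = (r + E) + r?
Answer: -2792179/161084016 ≈ -0.017334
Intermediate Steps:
M(r, E) = E + 2*r (M(r, E) = (E + r) + r = E + 2*r)
(-22123/(-11688) + M(35, 167))/(-13585 + V(121)) = (-22123/(-11688) + (167 + 2*35))/(-13585 - 197) = (-22123*(-1/11688) + (167 + 70))/(-13782) = (22123/11688 + 237)*(-1/13782) = (2792179/11688)*(-1/13782) = -2792179/161084016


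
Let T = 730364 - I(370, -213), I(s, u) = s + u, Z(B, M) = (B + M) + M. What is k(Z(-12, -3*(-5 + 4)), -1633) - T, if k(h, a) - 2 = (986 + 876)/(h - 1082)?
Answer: -397232451/544 ≈ -7.3021e+5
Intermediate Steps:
Z(B, M) = B + 2*M
k(h, a) = 2 + 1862/(-1082 + h) (k(h, a) = 2 + (986 + 876)/(h - 1082) = 2 + 1862/(-1082 + h))
T = 730207 (T = 730364 - (370 - 213) = 730364 - 1*157 = 730364 - 157 = 730207)
k(Z(-12, -3*(-5 + 4)), -1633) - T = 2*(-151 + (-12 + 2*(-3*(-5 + 4))))/(-1082 + (-12 + 2*(-3*(-5 + 4)))) - 1*730207 = 2*(-151 + (-12 + 2*(-3*(-1))))/(-1082 + (-12 + 2*(-3*(-1)))) - 730207 = 2*(-151 + (-12 + 2*3))/(-1082 + (-12 + 2*3)) - 730207 = 2*(-151 + (-12 + 6))/(-1082 + (-12 + 6)) - 730207 = 2*(-151 - 6)/(-1082 - 6) - 730207 = 2*(-157)/(-1088) - 730207 = 2*(-1/1088)*(-157) - 730207 = 157/544 - 730207 = -397232451/544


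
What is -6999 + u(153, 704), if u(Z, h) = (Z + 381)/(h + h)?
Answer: -4927029/704 ≈ -6998.6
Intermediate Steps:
u(Z, h) = (381 + Z)/(2*h) (u(Z, h) = (381 + Z)/((2*h)) = (381 + Z)*(1/(2*h)) = (381 + Z)/(2*h))
-6999 + u(153, 704) = -6999 + (½)*(381 + 153)/704 = -6999 + (½)*(1/704)*534 = -6999 + 267/704 = -4927029/704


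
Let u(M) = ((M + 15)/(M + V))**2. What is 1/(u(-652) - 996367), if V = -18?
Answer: -448900/447268740531 ≈ -1.0036e-6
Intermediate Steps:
u(M) = (15 + M)**2/(-18 + M)**2 (u(M) = ((M + 15)/(M - 18))**2 = ((15 + M)/(-18 + M))**2 = (15 + M)**2/(-18 + M)**2)
1/(u(-652) - 996367) = 1/((15 - 652)**2/(-18 - 652)**2 - 996367) = 1/((-637)**2/(-670)**2 - 996367) = 1/((1/448900)*405769 - 996367) = 1/(405769/448900 - 996367) = 1/(-447268740531/448900) = -448900/447268740531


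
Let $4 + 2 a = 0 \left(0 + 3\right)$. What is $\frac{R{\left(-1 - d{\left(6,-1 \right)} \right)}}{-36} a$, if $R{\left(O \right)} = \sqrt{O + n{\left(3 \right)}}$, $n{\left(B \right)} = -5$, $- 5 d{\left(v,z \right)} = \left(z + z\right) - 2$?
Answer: $\frac{i \sqrt{170}}{90} \approx 0.14487 i$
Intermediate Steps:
$d{\left(v,z \right)} = \frac{2}{5} - \frac{2 z}{5}$ ($d{\left(v,z \right)} = - \frac{\left(z + z\right) - 2}{5} = - \frac{2 z - 2}{5} = - \frac{-2 + 2 z}{5} = \frac{2}{5} - \frac{2 z}{5}$)
$a = -2$ ($a = -2 + \frac{0 \left(0 + 3\right)}{2} = -2 + \frac{0 \cdot 3}{2} = -2 + \frac{1}{2} \cdot 0 = -2 + 0 = -2$)
$R{\left(O \right)} = \sqrt{-5 + O}$ ($R{\left(O \right)} = \sqrt{O - 5} = \sqrt{-5 + O}$)
$\frac{R{\left(-1 - d{\left(6,-1 \right)} \right)}}{-36} a = \frac{\sqrt{-5 - \left(\frac{7}{5} + \frac{2}{5}\right)}}{-36} \left(-2\right) = \sqrt{-5 - \frac{9}{5}} \left(- \frac{1}{36}\right) \left(-2\right) = \sqrt{- \frac{34}{5}} \left(- \frac{1}{36}\right) \left(-2\right) = \frac{i \sqrt{170}}{5} \left(- \frac{1}{36}\right) \left(-2\right) = - \frac{i \sqrt{170}}{180} \left(-2\right) = \frac{i \sqrt{170}}{90}$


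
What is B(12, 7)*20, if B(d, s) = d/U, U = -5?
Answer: -48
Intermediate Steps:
B(d, s) = -d/5 (B(d, s) = d/(-5) = d*(-⅕) = -d/5)
B(12, 7)*20 = -⅕*12*20 = -12/5*20 = -48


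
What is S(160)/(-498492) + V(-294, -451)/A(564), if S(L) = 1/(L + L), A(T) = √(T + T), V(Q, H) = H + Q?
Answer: -1/159517440 - 745*√282/564 ≈ -22.182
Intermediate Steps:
A(T) = √2*√T (A(T) = √(2*T) = √2*√T)
S(L) = 1/(2*L)
S(160)/(-498492) + V(-294, -451)/A(564) = ((½)/160)/(-498492) + (-451 - 294)/((√2*√564)) = ((½)*(1/160))*(-1/498492) - 745*√282/564 = (1/320)*(-1/498492) - 745*√282/564 = -1/159517440 - 745*√282/564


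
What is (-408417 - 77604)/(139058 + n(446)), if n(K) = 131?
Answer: -486021/139189 ≈ -3.4918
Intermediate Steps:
(-408417 - 77604)/(139058 + n(446)) = (-408417 - 77604)/(139058 + 131) = -486021/139189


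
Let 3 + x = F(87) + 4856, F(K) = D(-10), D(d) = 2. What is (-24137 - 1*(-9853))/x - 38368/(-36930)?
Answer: -34123148/17929515 ≈ -1.9032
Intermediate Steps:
F(K) = 2
x = 4855 (x = -3 + (2 + 4856) = -3 + 4858 = 4855)
(-24137 - 1*(-9853))/x - 38368/(-36930) = (-24137 - 1*(-9853))/4855 - 38368/(-36930) = (-24137 + 9853)*(1/4855) - 38368*(-1/36930) = -14284*1/4855 + 19184/18465 = -14284/4855 + 19184/18465 = -34123148/17929515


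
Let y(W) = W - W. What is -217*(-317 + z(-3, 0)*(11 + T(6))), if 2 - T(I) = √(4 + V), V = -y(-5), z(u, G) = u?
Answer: 75950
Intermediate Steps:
y(W) = 0
V = 0 (V = -1*0 = 0)
T(I) = 0 (T(I) = 2 - √(4 + 0) = 2 - √4 = 2 - 1*2 = 2 - 2 = 0)
-217*(-317 + z(-3, 0)*(11 + T(6))) = -217*(-317 - 3*(11 + 0)) = -217*(-317 - 3*11) = -217*(-317 - 33) = -217*(-350) = 75950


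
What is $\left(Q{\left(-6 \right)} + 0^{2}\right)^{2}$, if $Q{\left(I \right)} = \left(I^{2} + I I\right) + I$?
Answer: $4356$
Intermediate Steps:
$Q{\left(I \right)} = I + 2 I^{2}$ ($Q{\left(I \right)} = \left(I^{2} + I^{2}\right) + I = 2 I^{2} + I = I + 2 I^{2}$)
$\left(Q{\left(-6 \right)} + 0^{2}\right)^{2} = \left(- 6 \left(1 + 2 \left(-6\right)\right) + 0^{2}\right)^{2} = \left(- 6 \left(1 - 12\right) + 0\right)^{2} = \left(\left(-6\right) \left(-11\right) + 0\right)^{2} = \left(66 + 0\right)^{2} = 66^{2} = 4356$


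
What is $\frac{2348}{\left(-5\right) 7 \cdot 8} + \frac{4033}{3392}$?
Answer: $- \frac{854397}{118720} \approx -7.1967$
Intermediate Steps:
$\frac{2348}{\left(-5\right) 7 \cdot 8} + \frac{4033}{3392} = \frac{2348}{\left(-35\right) 8} + 4033 \cdot \frac{1}{3392} = \frac{2348}{-280} + \frac{4033}{3392} = 2348 \left(- \frac{1}{280}\right) + \frac{4033}{3392} = - \frac{587}{70} + \frac{4033}{3392} = - \frac{854397}{118720}$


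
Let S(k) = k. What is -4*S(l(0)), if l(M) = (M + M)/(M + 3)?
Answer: 0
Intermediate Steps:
l(M) = 2*M/(3 + M) (l(M) = (2*M)/(3 + M) = 2*M/(3 + M))
-4*S(l(0)) = -8*0/(3 + 0) = -8*0/3 = -4*0 = 0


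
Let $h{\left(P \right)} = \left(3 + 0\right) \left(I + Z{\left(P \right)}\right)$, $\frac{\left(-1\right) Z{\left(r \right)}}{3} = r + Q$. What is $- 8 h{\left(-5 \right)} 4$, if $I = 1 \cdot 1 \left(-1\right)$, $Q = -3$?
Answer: $-2208$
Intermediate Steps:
$Z{\left(r \right)} = 9 - 3 r$ ($Z{\left(r \right)} = - 3 \left(r - 3\right) = - 3 \left(-3 + r\right) = 9 - 3 r$)
$I = -1$ ($I = 1 \left(-1\right) = -1$)
$h{\left(P \right)} = 24 - 9 P$ ($h{\left(P \right)} = \left(3 + 0\right) \left(-1 - \left(-9 + 3 P\right)\right) = 3 \left(8 - 3 P\right) = 24 - 9 P$)
$- 8 h{\left(-5 \right)} 4 = - 8 \left(24 - -45\right) 4 = - 8 \left(24 + 45\right) 4 = \left(-8\right) 69 \cdot 4 = \left(-552\right) 4 = -2208$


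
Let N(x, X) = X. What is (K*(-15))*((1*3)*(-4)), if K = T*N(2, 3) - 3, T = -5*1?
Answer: -3240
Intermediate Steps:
T = -5
K = -18 (K = -5*3 - 3 = -15 - 3 = -18)
(K*(-15))*((1*3)*(-4)) = (-18*(-15))*((1*3)*(-4)) = 270*(3*(-4)) = 270*(-12) = -3240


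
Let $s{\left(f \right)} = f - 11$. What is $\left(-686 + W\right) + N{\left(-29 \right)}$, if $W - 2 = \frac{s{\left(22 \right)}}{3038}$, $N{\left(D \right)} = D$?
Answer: $- \frac{2166083}{3038} \approx -713.0$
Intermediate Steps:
$s{\left(f \right)} = -11 + f$
$W = \frac{6087}{3038}$ ($W = 2 + \frac{-11 + 22}{3038} = 2 + 11 \cdot \frac{1}{3038} = 2 + \frac{11}{3038} = \frac{6087}{3038} \approx 2.0036$)
$\left(-686 + W\right) + N{\left(-29 \right)} = \left(-686 + \frac{6087}{3038}\right) - 29 = - \frac{2077981}{3038} - 29 = - \frac{2166083}{3038}$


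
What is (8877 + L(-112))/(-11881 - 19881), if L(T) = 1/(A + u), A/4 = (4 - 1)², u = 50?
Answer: -763423/2731532 ≈ -0.27949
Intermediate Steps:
A = 36 (A = 4*(4 - 1)² = 4*3² = 4*9 = 36)
L(T) = 1/86 (L(T) = 1/(36 + 50) = 1/86)
(8877 + L(-112))/(-11881 - 19881) = (8877 + 1/86)/(-11881 - 19881) = (763423/86)/(-31762) = (763423/86)*(-1/31762) = -763423/2731532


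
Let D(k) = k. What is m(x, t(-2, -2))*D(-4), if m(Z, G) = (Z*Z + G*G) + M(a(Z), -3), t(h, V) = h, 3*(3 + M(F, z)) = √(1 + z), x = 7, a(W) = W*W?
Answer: -200 - 4*I*√2/3 ≈ -200.0 - 1.8856*I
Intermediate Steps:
a(W) = W²
M(F, z) = -3 + √(1 + z)/3
m(Z, G) = -3 + G² + Z² + I*√2/3 (m(Z, G) = (Z*Z + G*G) + (-3 + √(1 - 3)/3) = (Z² + G²) + (-3 + √(-2)/3) = (G² + Z²) + (-3 + (I*√2)/3) = (G² + Z²) + (-3 + I*√2/3) = -3 + G² + Z² + I*√2/3)
m(x, t(-2, -2))*D(-4) = (-3 + (-2)² + 7² + I*√2/3)*(-4) = (-3 + 4 + 49 + I*√2/3)*(-4) = (50 + I*√2/3)*(-4) = -200 - 4*I*√2/3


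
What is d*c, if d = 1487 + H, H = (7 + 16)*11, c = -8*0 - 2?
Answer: -3480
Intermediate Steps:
c = -2 (c = 0 - 2 = -2)
H = 253 (H = 23*11 = 253)
d = 1740 (d = 1487 + 253 = 1740)
d*c = 1740*(-2) = -3480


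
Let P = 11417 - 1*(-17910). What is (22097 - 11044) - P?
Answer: -18274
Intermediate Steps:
P = 29327 (P = 11417 + 17910 = 29327)
(22097 - 11044) - P = (22097 - 11044) - 1*29327 = 11053 - 29327 = -18274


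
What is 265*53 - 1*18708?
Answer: -4663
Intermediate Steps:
265*53 - 1*18708 = 14045 - 18708 = -4663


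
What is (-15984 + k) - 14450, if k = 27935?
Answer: -2499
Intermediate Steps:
(-15984 + k) - 14450 = (-15984 + 27935) - 14450 = 11951 - 14450 = -2499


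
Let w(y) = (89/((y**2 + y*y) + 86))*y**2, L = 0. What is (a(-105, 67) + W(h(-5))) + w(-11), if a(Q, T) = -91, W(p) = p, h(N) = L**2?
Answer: -19079/328 ≈ -58.168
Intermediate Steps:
h(N) = 0 (h(N) = 0**2 = 0)
w(y) = 89*y**2/(86 + 2*y**2) (w(y) = (89/((y**2 + y**2) + 86))*y**2 = (89/(2*y**2 + 86))*y**2 = (89/(86 + 2*y**2))*y**2 = 89*y**2/(86 + 2*y**2))
(a(-105, 67) + W(h(-5))) + w(-11) = (-91 + 0) + (89/2)*(-11)**2/(43 + (-11)**2) = -91 + (89/2)*121/(43 + 121) = -91 + (89/2)*121/164 = -91 + (89/2)*121*(1/164) = -91 + 10769/328 = -19079/328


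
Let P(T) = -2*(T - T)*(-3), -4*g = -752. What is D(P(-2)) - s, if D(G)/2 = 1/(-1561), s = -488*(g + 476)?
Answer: 505813950/1561 ≈ 3.2403e+5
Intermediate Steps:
g = 188 (g = -1/4*(-752) = 188)
s = -324032 (s = -488*(188 + 476) = -488*664 = -324032)
P(T) = 0 (P(T) = -2*0*(-3) = 0*(-3) = 0)
D(G) = -2/1561 (D(G) = 2/(-1561) = 2*(-1/1561) = -2/1561)
D(P(-2)) - s = -2/1561 - 1*(-324032) = -2/1561 + 324032 = 505813950/1561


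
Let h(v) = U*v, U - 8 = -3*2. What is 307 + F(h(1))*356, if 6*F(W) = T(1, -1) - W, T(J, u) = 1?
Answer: 743/3 ≈ 247.67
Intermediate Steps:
U = 2 (U = 8 - 3*2 = 8 - 6 = 2)
h(v) = 2*v
F(W) = 1/6 - W/6 (F(W) = (1 - W)/6 = 1/6 - W/6)
307 + F(h(1))*356 = 307 + (1/6 - 1/3)*356 = 307 - 1/6*356 = 307 - 178/3 = 743/3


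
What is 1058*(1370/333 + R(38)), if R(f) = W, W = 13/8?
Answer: 8087881/1332 ≈ 6072.0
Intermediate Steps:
W = 13/8 (W = 13*(1/8) = 13/8 ≈ 1.6250)
R(f) = 13/8
1058*(1370/333 + R(38)) = 1058*(1370/333 + 13/8) = 1058*(15289/2664) = 8087881/1332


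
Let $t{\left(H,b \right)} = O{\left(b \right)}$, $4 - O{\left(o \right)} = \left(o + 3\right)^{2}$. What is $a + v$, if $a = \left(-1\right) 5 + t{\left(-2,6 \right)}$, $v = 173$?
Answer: $91$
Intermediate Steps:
$O{\left(o \right)} = 4 - \left(3 + o\right)^{2}$ ($O{\left(o \right)} = 4 - \left(o + 3\right)^{2} = 4 - \left(3 + o\right)^{2}$)
$t{\left(H,b \right)} = 4 - \left(3 + b\right)^{2}$
$a = -82$ ($a = \left(-1\right) 5 + \left(4 - \left(3 + 6\right)^{2}\right) = -5 + \left(4 - 9^{2}\right) = -5 + \left(4 - 81\right) = -5 - 77 = -82$)
$a + v = -82 + 173 = 91$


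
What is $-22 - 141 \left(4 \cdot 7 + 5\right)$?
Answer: $-4675$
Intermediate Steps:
$-22 - 141 \left(4 \cdot 7 + 5\right) = -22 - 141 \left(28 + 5\right) = -22 - 4653 = -4675$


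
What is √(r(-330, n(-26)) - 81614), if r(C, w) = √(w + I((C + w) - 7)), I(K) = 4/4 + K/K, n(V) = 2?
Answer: 6*I*√2267 ≈ 285.68*I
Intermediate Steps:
I(K) = 2 (I(K) = 4*(¼) + 1 = 1 + 1 = 2)
r(C, w) = √(2 + w) (r(C, w) = √(w + 2) = √(2 + w))
√(r(-330, n(-26)) - 81614) = √(√(2 + 2) - 81614) = √(√4 - 81614) = √(2 - 81614) = √(-81612) = 6*I*√2267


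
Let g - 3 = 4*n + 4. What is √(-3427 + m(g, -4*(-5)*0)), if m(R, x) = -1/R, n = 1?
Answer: I*√414678/11 ≈ 58.541*I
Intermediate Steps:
g = 11 (g = 3 + (4*1 + 4) = 3 + (4 + 4) = 3 + 8 = 11)
m(R, x) = -1/R
√(-3427 + m(g, -4*(-5)*0)) = √(-3427 - 1/11) = √(-37698/11) = I*√414678/11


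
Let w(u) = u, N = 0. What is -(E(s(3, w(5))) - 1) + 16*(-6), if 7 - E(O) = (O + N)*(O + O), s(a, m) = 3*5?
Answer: 348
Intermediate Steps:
s(a, m) = 15
E(O) = 7 - 2*O² (E(O) = 7 - (O + 0)*(O + O) = 7 - O*2*O = 7 - 2*O²)
-(E(s(3, w(5))) - 1) + 16*(-6) = -((7 - 2*15²) - 1) + 16*(-6) = -((7 - 2*225) - 1) - 96 = -((7 - 450) - 1) - 96 = -(-443 - 1) - 96 = -1*(-444) - 96 = 444 - 96 = 348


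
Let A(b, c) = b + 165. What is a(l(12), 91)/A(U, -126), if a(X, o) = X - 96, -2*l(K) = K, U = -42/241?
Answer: -8194/13241 ≈ -0.61884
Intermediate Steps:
U = -42/241 (U = -42*1/241 = -42/241 ≈ -0.17427)
l(K) = -K/2
a(X, o) = -96 + X
A(b, c) = 165 + b
a(l(12), 91)/A(U, -126) = (-96 - ½*12)/(165 - 42/241) = (-96 - 6)/(39723/241) = -102*241/39723 = -8194/13241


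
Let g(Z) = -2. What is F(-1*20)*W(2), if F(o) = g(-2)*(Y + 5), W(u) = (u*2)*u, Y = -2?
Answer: -48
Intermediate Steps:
W(u) = 2*u² (W(u) = (2*u)*u = 2*u²)
F(o) = -6 (F(o) = -2*(-2 + 5) = -2*3 = -6)
F(-1*20)*W(2) = -12*2² = -12*4 = -6*8 = -48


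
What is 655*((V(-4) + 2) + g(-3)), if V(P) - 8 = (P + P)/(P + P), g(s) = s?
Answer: 5240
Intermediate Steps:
V(P) = 9 (V(P) = 8 + (P + P)/(P + P) = 8 + (2*P)/((2*P)) = 8 + (2*P)*(1/(2*P)) = 8 + 1 = 9)
655*((V(-4) + 2) + g(-3)) = 655*((9 + 2) - 3) = 655*(11 - 3) = 655*8 = 5240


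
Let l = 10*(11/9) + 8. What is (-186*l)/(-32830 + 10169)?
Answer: 364/2193 ≈ 0.16598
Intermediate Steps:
l = 182/9 (l = 10*(11*(1/9)) + 8 = 10*(11/9) + 8 = 110/9 + 8 = 182/9 ≈ 20.222)
(-186*l)/(-32830 + 10169) = (-186*182/9)/(-32830 + 10169) = -11284/3/(-22661) = -11284/3*(-1/22661) = 364/2193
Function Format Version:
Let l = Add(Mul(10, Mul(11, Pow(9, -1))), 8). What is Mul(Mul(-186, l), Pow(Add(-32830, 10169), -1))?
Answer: Rational(364, 2193) ≈ 0.16598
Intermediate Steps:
l = Rational(182, 9) (l = Add(Mul(10, Mul(11, Rational(1, 9))), 8) = Add(Mul(10, Rational(11, 9)), 8) = Add(Rational(110, 9), 8) = Rational(182, 9) ≈ 20.222)
Mul(Mul(-186, l), Pow(Add(-32830, 10169), -1)) = Mul(Mul(-186, Rational(182, 9)), Pow(Add(-32830, 10169), -1)) = Mul(Rational(-11284, 3), Pow(-22661, -1)) = Mul(Rational(-11284, 3), Rational(-1, 22661)) = Rational(364, 2193)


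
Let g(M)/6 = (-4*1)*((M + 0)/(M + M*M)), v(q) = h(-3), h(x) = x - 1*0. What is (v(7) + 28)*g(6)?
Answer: -600/7 ≈ -85.714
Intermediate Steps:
h(x) = x (h(x) = x + 0 = x)
v(q) = -3
g(M) = -24*M/(M + M²) (g(M) = 6*((-4*1)*((M + 0)/(M + M*M))) = 6*(-4*M/(M + M²)) = -24*M/(M + M²))
(v(7) + 28)*g(6) = (-3 + 28)*(-24/(1 + 6)) = 25*(-24/7) = -600/7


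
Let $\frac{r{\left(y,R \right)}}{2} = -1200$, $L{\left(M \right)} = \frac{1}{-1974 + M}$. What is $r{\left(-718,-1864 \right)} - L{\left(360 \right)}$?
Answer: $- \frac{3873599}{1614} \approx -2400.0$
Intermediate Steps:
$r{\left(y,R \right)} = -2400$ ($r{\left(y,R \right)} = 2 \left(-1200\right) = -2400$)
$r{\left(-718,-1864 \right)} - L{\left(360 \right)} = -2400 - \frac{1}{-1974 + 360} = -2400 - \frac{1}{-1614} = -2400 - - \frac{1}{1614} = -2400 + \frac{1}{1614} = - \frac{3873599}{1614}$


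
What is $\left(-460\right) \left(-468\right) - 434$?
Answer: $214846$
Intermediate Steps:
$\left(-460\right) \left(-468\right) - 434 = 215280 - 434 = 214846$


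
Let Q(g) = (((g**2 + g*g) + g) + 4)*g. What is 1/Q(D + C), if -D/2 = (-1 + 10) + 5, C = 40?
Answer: 1/3648 ≈ 0.00027412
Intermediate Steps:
D = -28 (D = -2*((-1 + 10) + 5) = -2*(9 + 5) = -2*14 = -28)
Q(g) = g*(4 + g + 2*g**2) (Q(g) = (((g**2 + g**2) + g) + 4)*g = ((2*g**2 + g) + 4)*g = ((g + 2*g**2) + 4)*g = (4 + g + 2*g**2)*g = g*(4 + g + 2*g**2))
1/Q(D + C) = 1/((-28 + 40)*(4 + (-28 + 40) + 2*(-28 + 40)**2)) = 1/(12*(4 + 12 + 2*12**2)) = 1/(12*(4 + 12 + 2*144)) = 1/(12*(4 + 12 + 288)) = 1/(12*304) = 1/3648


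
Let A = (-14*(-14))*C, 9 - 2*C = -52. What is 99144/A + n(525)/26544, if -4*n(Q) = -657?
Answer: 250729545/15112384 ≈ 16.591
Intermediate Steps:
C = 61/2 (C = 9/2 - ½*(-52) = 9/2 + 26 = 61/2 ≈ 30.500)
n(Q) = 657/4 (n(Q) = -¼*(-657) = 657/4)
A = 5978 (A = -14*(-14)*(61/2) = 196*(61/2) = 5978)
99144/A + n(525)/26544 = 99144/5978 + (657/4)/26544 = 99144*(1/5978) + (657/4)*(1/26544) = 49572/2989 + 219/35392 = 250729545/15112384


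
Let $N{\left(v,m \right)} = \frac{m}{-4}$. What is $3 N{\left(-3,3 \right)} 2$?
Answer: $- \frac{9}{2} \approx -4.5$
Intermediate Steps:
$N{\left(v,m \right)} = - \frac{m}{4}$ ($N{\left(v,m \right)} = m \left(- \frac{1}{4}\right) = - \frac{m}{4}$)
$3 N{\left(-3,3 \right)} 2 = 3 \left(\left(- \frac{1}{4}\right) 3\right) 2 = 3 \left(- \frac{3}{4}\right) 2 = \left(- \frac{9}{4}\right) 2 = - \frac{9}{2}$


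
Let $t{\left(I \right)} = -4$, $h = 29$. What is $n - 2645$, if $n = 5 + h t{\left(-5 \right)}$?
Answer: $-2756$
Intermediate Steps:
$n = -111$ ($n = 5 + 29 \left(-4\right) = 5 - 116 = -111$)
$n - 2645 = -111 - 2645 = -2756$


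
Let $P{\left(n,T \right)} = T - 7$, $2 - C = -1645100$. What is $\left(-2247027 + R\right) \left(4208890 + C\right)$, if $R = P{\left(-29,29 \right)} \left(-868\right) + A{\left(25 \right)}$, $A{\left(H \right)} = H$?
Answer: $-13265719563216$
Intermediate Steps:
$C = 1645102$ ($C = 2 - -1645100 = 2 + 1645100 = 1645102$)
$P{\left(n,T \right)} = -7 + T$
$R = -19071$ ($R = \left(-7 + 29\right) \left(-868\right) + 25 = 22 \left(-868\right) + 25 = -19096 + 25 = -19071$)
$\left(-2247027 + R\right) \left(4208890 + C\right) = \left(-2247027 - 19071\right) \left(4208890 + 1645102\right) = \left(-2266098\right) 5853992 = -13265719563216$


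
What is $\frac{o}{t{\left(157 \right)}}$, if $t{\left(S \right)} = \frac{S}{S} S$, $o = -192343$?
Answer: $- \frac{192343}{157} \approx -1225.1$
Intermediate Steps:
$t{\left(S \right)} = S$ ($t{\left(S \right)} = 1 S = S$)
$\frac{o}{t{\left(157 \right)}} = - \frac{192343}{157}$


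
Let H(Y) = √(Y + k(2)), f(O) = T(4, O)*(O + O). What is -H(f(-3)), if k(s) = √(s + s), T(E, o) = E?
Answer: -I*√22 ≈ -4.6904*I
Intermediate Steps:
k(s) = √2*√s (k(s) = √(2*s) = √2*√s)
f(O) = 8*O (f(O) = 4*(O + O) = 4*(2*O) = 8*O)
H(Y) = √(2 + Y) (H(Y) = √(Y + √2*√2) = √(Y + 2) = √(2 + Y))
-H(f(-3)) = -√(2 + 8*(-3)) = -√(2 - 24) = -√(-22) = -I*√22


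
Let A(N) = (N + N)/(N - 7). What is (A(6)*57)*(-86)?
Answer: 58824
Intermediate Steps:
A(N) = 2*N/(-7 + N) (A(N) = (2*N)/(-7 + N) = 2*N/(-7 + N))
(A(6)*57)*(-86) = ((2*6/(-7 + 6))*57)*(-86) = ((2*6/(-1))*57)*(-86) = ((2*6*(-1))*57)*(-86) = -12*57*(-86) = -684*(-86) = 58824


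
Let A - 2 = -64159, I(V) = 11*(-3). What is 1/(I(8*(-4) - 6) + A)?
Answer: -1/64190 ≈ -1.5579e-5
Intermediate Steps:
I(V) = -33
A = -64157 (A = 2 - 64159 = -64157)
1/(I(8*(-4) - 6) + A) = 1/(-33 - 64157) = 1/(-64190) = -1/64190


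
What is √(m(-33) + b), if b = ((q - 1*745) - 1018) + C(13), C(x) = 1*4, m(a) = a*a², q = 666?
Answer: 23*I*√70 ≈ 192.43*I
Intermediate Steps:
m(a) = a³
C(x) = 4
b = -1093 (b = ((666 - 1*745) - 1018) + 4 = ((666 - 745) - 1018) + 4 = (-79 - 1018) + 4 = -1097 + 4 = -1093)
√(m(-33) + b) = √((-33)³ - 1093) = √(-35937 - 1093) = √(-37030) = 23*I*√70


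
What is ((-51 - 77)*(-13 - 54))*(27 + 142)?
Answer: 1449344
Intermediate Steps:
((-51 - 77)*(-13 - 54))*(27 + 142) = -128*(-67)*169 = 8576*169 = 1449344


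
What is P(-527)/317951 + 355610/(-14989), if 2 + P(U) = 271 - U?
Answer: -113054623866/4765767539 ≈ -23.722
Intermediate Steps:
P(U) = 269 - U (P(U) = -2 + (271 - U) = 269 - U)
P(-527)/317951 + 355610/(-14989) = (269 - 1*(-527))/317951 + 355610/(-14989) = (269 + 527)*(1/317951) + 355610*(-1/14989) = 796*(1/317951) - 355610/14989 = 796/317951 - 355610/14989 = -113054623866/4765767539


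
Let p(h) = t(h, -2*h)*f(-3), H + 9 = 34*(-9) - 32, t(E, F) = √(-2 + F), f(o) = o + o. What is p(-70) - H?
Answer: 347 - 6*√138 ≈ 276.52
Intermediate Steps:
f(o) = 2*o
H = -347 (H = -9 + (34*(-9) - 32) = -9 + (-306 - 32) = -9 - 338 = -347)
p(h) = -6*√(-2 - 2*h) (p(h) = √(-2 - 2*h)*(2*(-3)) = √(-2 - 2*h)*(-6) = -6*√(-2 - 2*h))
p(-70) - H = -6*√(-2 - 2*(-70)) - 1*(-347) = -6*√(-2 + 140) + 347 = -6*√138 + 347 = 347 - 6*√138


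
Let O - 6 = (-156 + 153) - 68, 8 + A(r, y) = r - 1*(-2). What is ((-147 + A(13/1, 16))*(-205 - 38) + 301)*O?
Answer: -2230865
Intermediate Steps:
A(r, y) = -6 + r (A(r, y) = -8 + (r - 1*(-2)) = -8 + (r + 2) = -8 + (2 + r) = -6 + r)
O = -65 (O = 6 + ((-156 + 153) - 68) = 6 + (-3 - 68) = 6 - 71 = -65)
((-147 + A(13/1, 16))*(-205 - 38) + 301)*O = ((-147 + (-6 + 13/1))*(-205 - 38) + 301)*(-65) = ((-147 + (-6 + 13*1))*(-243) + 301)*(-65) = ((-147 + (-6 + 13))*(-243) + 301)*(-65) = ((-147 + 7)*(-243) + 301)*(-65) = (-140*(-243) + 301)*(-65) = (34020 + 301)*(-65) = 34321*(-65) = -2230865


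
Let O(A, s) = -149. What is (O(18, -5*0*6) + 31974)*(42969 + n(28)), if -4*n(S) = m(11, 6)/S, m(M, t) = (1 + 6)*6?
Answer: 10939811925/8 ≈ 1.3675e+9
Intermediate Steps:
m(M, t) = 42 (m(M, t) = 7*6 = 42)
n(S) = -21/(2*S)
(O(18, -5*0*6) + 31974)*(42969 + n(28)) = (-149 + 31974)*(42969 - 21/2/28) = 31825*(42969 - 21/2*1/28) = 31825*(42969 - 3/8) = 31825*(343749/8) = 10939811925/8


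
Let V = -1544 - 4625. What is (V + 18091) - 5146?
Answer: 6776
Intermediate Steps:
V = -6169
(V + 18091) - 5146 = (-6169 + 18091) - 5146 = 11922 - 5146 = 6776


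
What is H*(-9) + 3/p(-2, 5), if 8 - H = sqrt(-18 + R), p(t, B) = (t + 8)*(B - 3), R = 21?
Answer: -287/4 + 9*sqrt(3) ≈ -56.162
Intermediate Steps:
p(t, B) = (-3 + B)*(8 + t) (p(t, B) = (8 + t)*(-3 + B) = (-3 + B)*(8 + t))
H = 8 - sqrt(3) (H = 8 - sqrt(-18 + 21) = 8 - sqrt(3) ≈ 6.2680)
H*(-9) + 3/p(-2, 5) = (8 - sqrt(3))*(-9) + 3/(-24 - 3*(-2) + 8*5 + 5*(-2)) = (-72 + 9*sqrt(3)) + 3/(-24 + 6 + 40 - 10) = (-72 + 9*sqrt(3)) + 3/12 = (-72 + 9*sqrt(3)) + 3*(1/12) = (-72 + 9*sqrt(3)) + 1/4 = -287/4 + 9*sqrt(3)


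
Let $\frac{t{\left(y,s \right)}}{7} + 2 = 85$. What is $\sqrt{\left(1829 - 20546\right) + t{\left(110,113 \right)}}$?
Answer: $2 i \sqrt{4534} \approx 134.67 i$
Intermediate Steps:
$t{\left(y,s \right)} = 581$ ($t{\left(y,s \right)} = -14 + 7 \cdot 85 = -14 + 595 = 581$)
$\sqrt{\left(1829 - 20546\right) + t{\left(110,113 \right)}} = \sqrt{\left(1829 - 20546\right) + 581} = \sqrt{-18717 + 581} = \sqrt{-18136} = 2 i \sqrt{4534}$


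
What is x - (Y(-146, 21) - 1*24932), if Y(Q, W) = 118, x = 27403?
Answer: 52217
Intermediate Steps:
x - (Y(-146, 21) - 1*24932) = 27403 - (118 - 1*24932) = 27403 - (118 - 24932) = 27403 - 1*(-24814) = 27403 + 24814 = 52217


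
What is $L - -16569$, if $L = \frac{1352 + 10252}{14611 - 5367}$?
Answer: $\frac{38293860}{2311} \approx 16570.0$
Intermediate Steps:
$L = \frac{2901}{2311}$ ($L = \frac{11604}{9244} = 11604 \cdot \frac{1}{9244} = \frac{2901}{2311} \approx 1.2553$)
$L - -16569 = \frac{2901}{2311} - -16569 = \frac{2901}{2311} + 16569 = \frac{38293860}{2311}$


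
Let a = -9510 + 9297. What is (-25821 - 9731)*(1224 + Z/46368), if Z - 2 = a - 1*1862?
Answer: -21017290283/483 ≈ -4.3514e+7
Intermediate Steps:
a = -213
Z = -2073 (Z = 2 + (-213 - 1*1862) = 2 + (-213 - 1862) = 2 - 2075 = -2073)
(-25821 - 9731)*(1224 + Z/46368) = (-25821 - 9731)*(1224 - 2073/46368) = -35552*(1224 - 2073*1/46368) = -35552*(1224 - 691/15456) = -35552*18917453/15456 = -21017290283/483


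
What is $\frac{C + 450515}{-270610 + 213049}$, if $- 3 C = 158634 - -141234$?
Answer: $- \frac{116853}{19187} \approx -6.0902$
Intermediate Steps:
$C = -99956$ ($C = - \frac{158634 - -141234}{3} = - \frac{158634 + 141234}{3} = \left(- \frac{1}{3}\right) 299868 = -99956$)
$\frac{C + 450515}{-270610 + 213049} = \frac{-99956 + 450515}{-270610 + 213049} = \frac{350559}{-57561} = 350559 \left(- \frac{1}{57561}\right) = - \frac{116853}{19187}$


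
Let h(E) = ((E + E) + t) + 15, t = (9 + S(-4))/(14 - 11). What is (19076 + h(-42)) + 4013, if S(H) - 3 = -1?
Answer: 69071/3 ≈ 23024.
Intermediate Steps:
S(H) = 2 (S(H) = 3 - 1 = 2)
t = 11/3 (t = (9 + 2)/(14 - 11) = 11/3 ≈ 3.6667)
h(E) = 56/3 + 2*E (h(E) = ((E + E) + 11/3) + 15 = (2*E + 11/3) + 15 = (11/3 + 2*E) + 15 = 56/3 + 2*E)
(19076 + h(-42)) + 4013 = (19076 + (56/3 + 2*(-42))) + 4013 = (19076 + (56/3 - 84)) + 4013 = (19076 - 196/3) + 4013 = 57032/3 + 4013 = 69071/3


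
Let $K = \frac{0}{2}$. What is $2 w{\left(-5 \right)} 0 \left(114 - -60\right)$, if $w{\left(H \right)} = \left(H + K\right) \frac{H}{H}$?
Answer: $0$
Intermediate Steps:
$K = 0$ ($K = 0 \cdot \frac{1}{2} = 0$)
$w{\left(H \right)} = H$ ($w{\left(H \right)} = \left(H + 0\right) \frac{H}{H} = H 1 = H$)
$2 w{\left(-5 \right)} 0 \left(114 - -60\right) = 2 \left(-5\right) 0 \left(114 - -60\right) = \left(-10\right) 0 \left(114 + 60\right) = 0 \cdot 174 = 0$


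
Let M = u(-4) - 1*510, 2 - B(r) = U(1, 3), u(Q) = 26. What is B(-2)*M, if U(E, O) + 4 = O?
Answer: -1452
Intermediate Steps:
U(E, O) = -4 + O
B(r) = 3 (B(r) = 2 - (-4 + 3) = 2 - 1*(-1) = 2 + 1 = 3)
M = -484 (M = 26 - 1*510 = 26 - 510 = -484)
B(-2)*M = 3*(-484) = -1452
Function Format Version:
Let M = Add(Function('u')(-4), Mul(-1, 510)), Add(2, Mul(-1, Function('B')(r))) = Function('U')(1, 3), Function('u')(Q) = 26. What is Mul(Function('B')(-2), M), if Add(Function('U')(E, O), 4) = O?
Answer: -1452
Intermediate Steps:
Function('U')(E, O) = Add(-4, O)
Function('B')(r) = 3 (Function('B')(r) = Add(2, Mul(-1, Add(-4, 3))) = Add(2, Mul(-1, -1)) = Add(2, 1) = 3)
M = -484 (M = Add(26, Mul(-1, 510)) = Add(26, -510) = -484)
Mul(Function('B')(-2), M) = Mul(3, -484) = -1452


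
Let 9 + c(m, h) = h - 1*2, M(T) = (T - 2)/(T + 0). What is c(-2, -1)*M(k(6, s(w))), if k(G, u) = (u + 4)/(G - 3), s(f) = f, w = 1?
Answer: 12/5 ≈ 2.4000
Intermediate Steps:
k(G, u) = (4 + u)/(-3 + G)
M(T) = (-2 + T)/T
c(m, h) = -11 + h (c(m, h) = -9 + (h - 1*2) = -9 + (h - 2) = -9 + (-2 + h) = -11 + h)
c(-2, -1)*M(k(6, s(w))) = (-11 - 1)*((-2 + (4 + 1)/(-3 + 6))/(((4 + 1)/(-3 + 6)))) = -12*(-2 + 5/3)/(5/3) = -12*(-2 + (⅓)*5)/((⅓)*5) = -12*(-2 + 5/3)/5/3 = -36*(-1)/(5*3) = -12*(-⅕) = 12/5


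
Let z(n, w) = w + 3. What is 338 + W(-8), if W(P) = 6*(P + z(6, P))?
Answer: 260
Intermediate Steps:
z(n, w) = 3 + w
W(P) = 18 + 12*P (W(P) = 6*(P + (3 + P)) = 6*(3 + 2*P) = 18 + 12*P)
338 + W(-8) = 338 + (18 + 12*(-8)) = 338 + (18 - 96) = 338 - 78 = 260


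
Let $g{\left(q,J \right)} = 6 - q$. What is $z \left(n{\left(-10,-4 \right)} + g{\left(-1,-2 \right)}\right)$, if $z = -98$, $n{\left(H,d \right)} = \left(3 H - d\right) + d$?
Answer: $2254$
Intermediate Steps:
$n{\left(H,d \right)} = 3 H$ ($n{\left(H,d \right)} = \left(- d + 3 H\right) + d = 3 H$)
$z \left(n{\left(-10,-4 \right)} + g{\left(-1,-2 \right)}\right) = - 98 \left(3 \left(-10\right) + \left(6 - -1\right)\right) = - 98 \left(-30 + \left(6 + 1\right)\right) = - 98 \left(-30 + 7\right) = \left(-98\right) \left(-23\right) = 2254$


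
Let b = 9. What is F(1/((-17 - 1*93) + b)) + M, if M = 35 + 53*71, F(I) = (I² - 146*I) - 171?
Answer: 37013774/10201 ≈ 3628.4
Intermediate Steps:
F(I) = -171 + I² - 146*I
M = 3798 (M = 35 + 3763 = 3798)
F(1/((-17 - 1*93) + b)) + M = (-171 + (1/((-17 - 1*93) + 9))² - 146/((-17 - 1*93) + 9)) + 3798 = (-171 + (1/((-17 - 93) + 9))² - 146/((-17 - 93) + 9)) + 3798 = (-171 + (1/(-110 + 9))² - 146/(-110 + 9)) + 3798 = (-171 + (1/(-101))² - 146/(-101)) + 3798 = (-171 + (-1/101)² - 146*(-1/101)) + 3798 = (-171 + 1/10201 + 146/101) + 3798 = -1729624/10201 + 3798 = 37013774/10201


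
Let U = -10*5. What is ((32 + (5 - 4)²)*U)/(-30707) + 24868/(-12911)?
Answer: -742318526/396458077 ≈ -1.8724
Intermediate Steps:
U = -50
((32 + (5 - 4)²)*U)/(-30707) + 24868/(-12911) = ((32 + (5 - 4)²)*(-50))/(-30707) + 24868/(-12911) = ((32 + 1²)*(-50))*(-1/30707) + 24868*(-1/12911) = ((32 + 1)*(-50))*(-1/30707) - 24868/12911 = (33*(-50))*(-1/30707) - 24868/12911 = -1650*(-1/30707) - 24868/12911 = 1650/30707 - 24868/12911 = -742318526/396458077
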